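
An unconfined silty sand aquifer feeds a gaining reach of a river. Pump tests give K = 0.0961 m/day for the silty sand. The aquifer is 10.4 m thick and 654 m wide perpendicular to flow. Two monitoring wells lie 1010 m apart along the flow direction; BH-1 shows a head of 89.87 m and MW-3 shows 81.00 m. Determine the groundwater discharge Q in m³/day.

Cross-sectional area A = 654 × 10.4 = 6802 m².
Hydraulic gradient i = (89.87 − 81.00) / 1010 = 8.87 / 1010 = 0.008782.
Darcy's law: Q = K · A · i = 0.09610 × 6802 × 0.008782 = 5.740 m³/day.

5.74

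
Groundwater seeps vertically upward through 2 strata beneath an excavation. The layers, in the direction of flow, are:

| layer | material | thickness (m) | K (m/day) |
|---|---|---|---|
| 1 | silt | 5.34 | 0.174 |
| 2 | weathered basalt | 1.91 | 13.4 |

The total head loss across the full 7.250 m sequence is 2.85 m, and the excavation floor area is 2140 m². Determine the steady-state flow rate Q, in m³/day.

Flow is perpendicular to layering, so the layers act in series and the equivalent K is the thickness-weighted harmonic mean.
Total thickness L = 5.34 + 1.91 = 7.250 m.
Σ(b_i/K_i) = 5.34/0.174 + 1.91/13.4 = 30.83 d.
K_eq = L / Σ(b_i/K_i) = 7.250 / 30.83 = 0.2351 m/day.
Q = K_eq · A · (Δh/L) = 0.2351 × 2140 × (2.85/7.250) = 197.8 m³/day.

198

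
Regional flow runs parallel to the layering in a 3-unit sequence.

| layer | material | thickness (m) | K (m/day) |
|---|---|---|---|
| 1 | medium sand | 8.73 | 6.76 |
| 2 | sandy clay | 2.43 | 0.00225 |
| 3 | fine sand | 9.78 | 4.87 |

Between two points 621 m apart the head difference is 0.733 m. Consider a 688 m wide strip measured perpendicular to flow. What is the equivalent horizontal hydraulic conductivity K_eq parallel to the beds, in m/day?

5.09

Flow is parallel to layering, so each bed carries its own Darcy discharge and the transmissivities add.
Σ(K_i·b_i) = 6.76×8.73 + 0.00225×2.43 + 4.87×9.78 = 106.6 m²/day.
Total thickness b = 20.94 m, so K_eq = Σ(K_i·b_i)/b = 5.093 m/day.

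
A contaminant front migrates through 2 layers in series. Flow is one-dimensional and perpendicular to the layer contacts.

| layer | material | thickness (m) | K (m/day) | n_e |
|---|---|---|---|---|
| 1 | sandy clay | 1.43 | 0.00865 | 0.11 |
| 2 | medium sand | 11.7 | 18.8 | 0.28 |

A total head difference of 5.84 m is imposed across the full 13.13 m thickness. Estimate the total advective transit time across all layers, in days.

With flow normal to the layers, continuity requires the same specific discharge q through every layer.
Σ(b_i/K_i) = 1.43/0.00865 + 11.7/18.8 = 165.9 d.
q = Δh / Σ(b_i/K_i) = 5.84 / 165.9 = 0.03519 m/day.
In each layer the seepage velocity is v_i = q/n_i, so the layer transit time is t_i = b_i·n_i / q:
  layer 1 (sandy clay): t_1 = 1.43 × 0.11 / 0.03519 = 4.470 d
  layer 2 (medium sand): t_2 = 11.7 × 0.28 / 0.03519 = 93.09 d
Total t = Σ t_i = 97.56 days.

97.6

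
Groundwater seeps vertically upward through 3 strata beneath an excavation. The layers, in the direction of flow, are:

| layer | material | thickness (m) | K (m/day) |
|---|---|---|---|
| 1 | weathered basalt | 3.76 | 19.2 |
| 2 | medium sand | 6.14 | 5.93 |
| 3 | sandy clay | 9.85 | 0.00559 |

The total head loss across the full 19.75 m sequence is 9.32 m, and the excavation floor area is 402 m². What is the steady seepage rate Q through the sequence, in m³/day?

2.12

Flow is perpendicular to layering, so the layers act in series and the equivalent K is the thickness-weighted harmonic mean.
Total thickness L = 3.76 + 6.14 + 9.85 = 19.75 m.
Σ(b_i/K_i) = 3.76/19.2 + 6.14/5.93 + 9.85/0.00559 = 1763 d.
K_eq = L / Σ(b_i/K_i) = 19.75 / 1763 = 0.01120 m/day.
Q = K_eq · A · (Δh/L) = 0.01120 × 402 × (9.32/19.75) = 2.125 m³/day.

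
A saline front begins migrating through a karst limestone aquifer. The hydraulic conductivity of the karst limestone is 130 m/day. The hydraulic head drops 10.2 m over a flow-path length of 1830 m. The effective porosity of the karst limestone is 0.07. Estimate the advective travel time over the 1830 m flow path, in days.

Hydraulic gradient i = Δh / L = 10.2 / 1830 = 0.005574.
Darcy flux q = K · i = 130.0 × 0.005574 = 0.7246 m/day.
Seepage velocity v = q / n_e = 0.7246 / 0.07 = 10.35 m/day.
Travel time t = L / v = 1830 / 10.35 = 176.8 days.

177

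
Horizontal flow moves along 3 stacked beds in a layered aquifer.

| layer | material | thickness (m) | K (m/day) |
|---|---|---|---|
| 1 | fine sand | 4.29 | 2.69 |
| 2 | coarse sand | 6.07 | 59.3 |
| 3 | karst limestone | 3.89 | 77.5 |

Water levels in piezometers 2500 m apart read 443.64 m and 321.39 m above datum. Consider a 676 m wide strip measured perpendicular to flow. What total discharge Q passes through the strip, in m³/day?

22200

Flow is parallel to layering, so each bed carries its own Darcy discharge and the transmissivities add.
Σ(K_i·b_i) = 2.69×4.29 + 59.3×6.07 + 77.5×3.89 = 673.0 m²/day.
Hydraulic gradient i = (443.64 − 321.39) / 2500 = 122.25 / 2500 = 0.04890.
Q = Σ(K_i·b_i) · W · i = 673.0 × 676 × 0.04890 = 22246 m³/day.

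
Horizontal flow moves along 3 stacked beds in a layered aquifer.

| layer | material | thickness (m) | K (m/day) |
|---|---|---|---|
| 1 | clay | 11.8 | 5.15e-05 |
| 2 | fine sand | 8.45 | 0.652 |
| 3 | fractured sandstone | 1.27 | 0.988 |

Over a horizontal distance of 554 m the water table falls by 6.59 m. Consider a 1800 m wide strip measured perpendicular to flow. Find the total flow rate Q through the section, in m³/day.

Flow is parallel to layering, so each bed carries its own Darcy discharge and the transmissivities add.
Σ(K_i·b_i) = 5.15e-05×11.8 + 0.652×8.45 + 0.988×1.27 = 6.765 m²/day.
Hydraulic gradient i = Δh / L = 6.59 / 554 = 0.01190.
Q = Σ(K_i·b_i) · W · i = 6.765 × 1800 × 0.01190 = 144.8 m³/day.

145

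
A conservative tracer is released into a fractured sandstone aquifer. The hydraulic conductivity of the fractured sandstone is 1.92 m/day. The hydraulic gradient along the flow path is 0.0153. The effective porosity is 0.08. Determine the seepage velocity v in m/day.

0.367

Hydraulic gradient i = 0.0153.
Darcy flux q = K · i = 1.920 × 0.01530 = 0.02938 m/day.
Seepage velocity v = q / n_e = 0.02938 / 0.08 = 0.3672 m/day.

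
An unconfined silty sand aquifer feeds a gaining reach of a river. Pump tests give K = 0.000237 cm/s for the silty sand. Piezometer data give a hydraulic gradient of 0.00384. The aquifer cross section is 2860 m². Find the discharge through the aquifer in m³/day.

2.25

Convert K: 0.000237 cm/s × 864 = 0.2048 m/day.
Hydraulic gradient i = 0.00384.
Darcy's law: Q = K · A · i = 0.2048 × 2860 × 0.003840 = 2.249 m³/day.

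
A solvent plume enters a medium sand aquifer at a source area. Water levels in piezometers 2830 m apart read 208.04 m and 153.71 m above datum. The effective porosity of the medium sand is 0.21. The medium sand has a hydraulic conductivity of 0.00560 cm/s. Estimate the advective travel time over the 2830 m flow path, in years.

Convert K: 0.00560 cm/s × 864 = 4.838 m/day.
Hydraulic gradient i = (208.04 − 153.71) / 2830 = 54.33 / 2830 = 0.01920.
Darcy flux q = K · i = 4.838 × 0.01920 = 0.09289 m/day.
Seepage velocity v = q / n_e = 0.09289 / 0.21 = 0.4423 m/day.
Travel time t = L / v = 2830 / 0.4423 = 6398 days = 17.52 years.

17.5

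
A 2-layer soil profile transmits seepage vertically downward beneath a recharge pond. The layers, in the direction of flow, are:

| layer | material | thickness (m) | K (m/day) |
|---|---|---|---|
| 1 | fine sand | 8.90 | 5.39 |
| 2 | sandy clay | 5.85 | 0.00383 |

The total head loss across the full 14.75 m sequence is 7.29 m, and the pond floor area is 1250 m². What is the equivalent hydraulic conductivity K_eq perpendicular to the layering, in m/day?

Flow is perpendicular to layering, so the layers act in series and the equivalent K is the thickness-weighted harmonic mean.
Total thickness L = 8.90 + 5.85 = 14.75 m.
Σ(b_i/K_i) = 8.90/5.39 + 5.85/0.00383 = 1529 d.
K_eq = L / Σ(b_i/K_i) = 14.75 / 1529 = 0.009646 m/day.

0.00965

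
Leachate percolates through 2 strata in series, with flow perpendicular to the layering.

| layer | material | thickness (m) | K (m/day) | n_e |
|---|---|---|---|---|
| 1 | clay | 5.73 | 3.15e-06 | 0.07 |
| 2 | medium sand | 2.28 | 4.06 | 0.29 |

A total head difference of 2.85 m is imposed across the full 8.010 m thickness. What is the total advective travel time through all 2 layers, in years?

1860

With flow normal to the layers, continuity requires the same specific discharge q through every layer.
Σ(b_i/K_i) = 5.73/3.15e-06 + 2.28/4.06 = 1.819e+06 d.
q = Δh / Σ(b_i/K_i) = 2.85 / 1.819e+06 = 1.567e-06 m/day.
In each layer the seepage velocity is v_i = q/n_i, so the layer transit time is t_i = b_i·n_i / q:
  layer 1 (clay): t_1 = 5.73 × 0.07 / 1.567e-06 = 2.560e+05 d
  layer 2 (medium sand): t_2 = 2.28 × 0.29 / 1.567e-06 = 4.220e+05 d
Total t = Σ t_i = 6.780e+05 days = 1856 years.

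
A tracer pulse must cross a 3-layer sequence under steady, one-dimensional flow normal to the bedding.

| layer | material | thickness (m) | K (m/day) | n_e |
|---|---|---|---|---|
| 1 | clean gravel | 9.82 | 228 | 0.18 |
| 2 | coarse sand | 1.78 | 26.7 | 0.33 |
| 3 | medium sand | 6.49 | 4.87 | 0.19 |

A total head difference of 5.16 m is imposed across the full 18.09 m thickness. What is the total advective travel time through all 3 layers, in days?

1.00

With flow normal to the layers, continuity requires the same specific discharge q through every layer.
Σ(b_i/K_i) = 9.82/228 + 1.78/26.7 + 6.49/4.87 = 1.442 d.
q = Δh / Σ(b_i/K_i) = 5.16 / 1.442 = 3.577 m/day.
In each layer the seepage velocity is v_i = q/n_i, so the layer transit time is t_i = b_i·n_i / q:
  layer 1 (clean gravel): t_1 = 9.82 × 0.18 / 3.577 = 0.4941 d
  layer 2 (coarse sand): t_2 = 1.78 × 0.33 / 3.577 = 0.1642 d
  layer 3 (medium sand): t_3 = 6.49 × 0.19 / 3.577 = 0.3447 d
Total t = Σ t_i = 1.003 days.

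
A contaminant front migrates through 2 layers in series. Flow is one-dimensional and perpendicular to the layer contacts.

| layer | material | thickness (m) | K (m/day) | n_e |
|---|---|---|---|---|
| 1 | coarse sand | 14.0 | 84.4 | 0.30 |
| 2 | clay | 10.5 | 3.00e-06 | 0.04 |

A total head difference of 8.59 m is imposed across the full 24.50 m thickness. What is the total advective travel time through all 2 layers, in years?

With flow normal to the layers, continuity requires the same specific discharge q through every layer.
Σ(b_i/K_i) = 14.0/84.4 + 10.5/3.00e-06 = 3.500e+06 d.
q = Δh / Σ(b_i/K_i) = 8.59 / 3.500e+06 = 2.454e-06 m/day.
In each layer the seepage velocity is v_i = q/n_i, so the layer transit time is t_i = b_i·n_i / q:
  layer 1 (coarse sand): t_1 = 14.0 × 0.30 / 2.454e-06 = 1.711e+06 d
  layer 2 (clay): t_2 = 10.5 × 0.04 / 2.454e-06 = 1.711e+05 d
Total t = Σ t_i = 1.882e+06 days = 5154 years.

5150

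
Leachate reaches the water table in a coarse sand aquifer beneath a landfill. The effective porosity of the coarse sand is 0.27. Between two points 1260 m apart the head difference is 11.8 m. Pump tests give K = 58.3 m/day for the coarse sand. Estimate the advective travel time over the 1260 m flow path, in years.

Hydraulic gradient i = Δh / L = 11.8 / 1260 = 0.009365.
Darcy flux q = K · i = 58.30 × 0.009365 = 0.5460 m/day.
Seepage velocity v = q / n_e = 0.5460 / 0.27 = 2.022 m/day.
Travel time t = L / v = 1260 / 2.022 = 623.1 days = 1.706 years.

1.71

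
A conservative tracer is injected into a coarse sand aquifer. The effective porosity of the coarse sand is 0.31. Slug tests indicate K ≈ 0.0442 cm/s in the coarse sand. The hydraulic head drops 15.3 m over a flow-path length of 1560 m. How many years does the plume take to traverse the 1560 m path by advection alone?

3.54

Convert K: 0.0442 cm/s × 864 = 38.19 m/day.
Hydraulic gradient i = Δh / L = 15.3 / 1560 = 0.009808.
Darcy flux q = K · i = 38.19 × 0.009808 = 0.3745 m/day.
Seepage velocity v = q / n_e = 0.3745 / 0.31 = 1.208 m/day.
Travel time t = L / v = 1560 / 1.208 = 1291 days = 3.535 years.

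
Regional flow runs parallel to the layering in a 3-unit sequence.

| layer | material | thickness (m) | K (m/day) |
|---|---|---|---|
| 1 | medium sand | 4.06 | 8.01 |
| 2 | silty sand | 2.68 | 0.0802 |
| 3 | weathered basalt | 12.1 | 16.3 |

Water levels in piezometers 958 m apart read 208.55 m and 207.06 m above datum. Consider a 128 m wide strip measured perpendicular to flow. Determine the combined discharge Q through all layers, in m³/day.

45.8

Flow is parallel to layering, so each bed carries its own Darcy discharge and the transmissivities add.
Σ(K_i·b_i) = 8.01×4.06 + 0.0802×2.68 + 16.3×12.1 = 230.0 m²/day.
Hydraulic gradient i = (208.55 − 207.06) / 958 = 1.49 / 958 = 0.001555.
Q = Σ(K_i·b_i) · W · i = 230.0 × 128 × 0.001555 = 45.78 m³/day.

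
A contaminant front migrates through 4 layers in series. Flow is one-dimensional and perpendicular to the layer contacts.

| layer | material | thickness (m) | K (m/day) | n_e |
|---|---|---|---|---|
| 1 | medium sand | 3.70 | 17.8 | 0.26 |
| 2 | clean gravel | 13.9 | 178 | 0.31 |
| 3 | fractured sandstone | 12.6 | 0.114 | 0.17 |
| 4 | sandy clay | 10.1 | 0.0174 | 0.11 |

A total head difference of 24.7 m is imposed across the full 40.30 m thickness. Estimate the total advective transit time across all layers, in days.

With flow normal to the layers, continuity requires the same specific discharge q through every layer.
Σ(b_i/K_i) = 3.70/17.8 + 13.9/178 + 12.6/0.114 + 10.1/0.0174 = 691.3 d.
q = Δh / Σ(b_i/K_i) = 24.7 / 691.3 = 0.03573 m/day.
In each layer the seepage velocity is v_i = q/n_i, so the layer transit time is t_i = b_i·n_i / q:
  layer 1 (medium sand): t_1 = 3.70 × 0.26 / 0.03573 = 26.92 d
  layer 2 (clean gravel): t_2 = 13.9 × 0.31 / 0.03573 = 120.6 d
  layer 3 (fractured sandstone): t_3 = 12.6 × 0.17 / 0.03573 = 59.95 d
  layer 4 (sandy clay): t_4 = 10.1 × 0.11 / 0.03573 = 31.09 d
Total t = Σ t_i = 238.6 days.

239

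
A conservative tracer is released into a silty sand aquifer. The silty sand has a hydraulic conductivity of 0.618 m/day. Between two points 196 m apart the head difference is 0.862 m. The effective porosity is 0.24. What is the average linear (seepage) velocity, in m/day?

Hydraulic gradient i = Δh / L = 0.862 / 196 = 0.004398.
Darcy flux q = K · i = 0.6180 × 0.004398 = 0.002718 m/day.
Seepage velocity v = q / n_e = 0.002718 / 0.24 = 0.01132 m/day.

0.0113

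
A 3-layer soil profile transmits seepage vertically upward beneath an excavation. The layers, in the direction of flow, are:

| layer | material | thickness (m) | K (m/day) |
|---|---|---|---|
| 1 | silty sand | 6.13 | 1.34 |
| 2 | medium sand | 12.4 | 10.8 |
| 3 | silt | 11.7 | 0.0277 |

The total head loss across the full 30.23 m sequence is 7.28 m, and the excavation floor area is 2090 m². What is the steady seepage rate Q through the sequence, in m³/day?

35.5

Flow is perpendicular to layering, so the layers act in series and the equivalent K is the thickness-weighted harmonic mean.
Total thickness L = 6.13 + 12.4 + 11.7 = 30.23 m.
Σ(b_i/K_i) = 6.13/1.34 + 12.4/10.8 + 11.7/0.0277 = 428.1 d.
K_eq = L / Σ(b_i/K_i) = 30.23 / 428.1 = 0.07061 m/day.
Q = K_eq · A · (Δh/L) = 0.07061 × 2090 × (7.28/30.23) = 35.54 m³/day.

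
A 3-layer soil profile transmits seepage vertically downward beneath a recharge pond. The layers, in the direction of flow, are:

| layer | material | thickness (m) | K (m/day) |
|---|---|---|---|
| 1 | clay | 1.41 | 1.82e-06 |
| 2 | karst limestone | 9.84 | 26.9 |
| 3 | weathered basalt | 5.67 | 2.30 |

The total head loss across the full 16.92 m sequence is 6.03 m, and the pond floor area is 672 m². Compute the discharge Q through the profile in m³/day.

0.00523

Flow is perpendicular to layering, so the layers act in series and the equivalent K is the thickness-weighted harmonic mean.
Total thickness L = 1.41 + 9.84 + 5.67 = 16.92 m.
Σ(b_i/K_i) = 1.41/1.82e-06 + 9.84/26.9 + 5.67/2.30 = 7.747e+05 d.
K_eq = L / Σ(b_i/K_i) = 16.92 / 7.747e+05 = 2.184e-05 m/day.
Q = K_eq · A · (Δh/L) = 2.184e-05 × 672 × (6.03/16.92) = 0.005230 m³/day.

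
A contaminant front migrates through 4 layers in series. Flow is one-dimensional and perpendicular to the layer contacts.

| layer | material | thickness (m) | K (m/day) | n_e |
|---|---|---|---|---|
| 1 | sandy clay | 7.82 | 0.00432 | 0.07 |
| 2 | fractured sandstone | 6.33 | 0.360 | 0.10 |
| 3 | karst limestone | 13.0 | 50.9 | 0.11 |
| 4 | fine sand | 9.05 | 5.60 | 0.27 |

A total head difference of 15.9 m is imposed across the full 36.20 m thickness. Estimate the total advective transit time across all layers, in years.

With flow normal to the layers, continuity requires the same specific discharge q through every layer.
Σ(b_i/K_i) = 7.82/0.00432 + 6.33/0.360 + 13.0/50.9 + 9.05/5.60 = 1830 d.
q = Δh / Σ(b_i/K_i) = 15.9 / 1830 = 0.008690 m/day.
In each layer the seepage velocity is v_i = q/n_i, so the layer transit time is t_i = b_i·n_i / q:
  layer 1 (sandy clay): t_1 = 7.82 × 0.07 / 0.008690 = 62.99 d
  layer 2 (fractured sandstone): t_2 = 6.33 × 0.10 / 0.008690 = 72.84 d
  layer 3 (karst limestone): t_3 = 13.0 × 0.11 / 0.008690 = 164.6 d
  layer 4 (fine sand): t_4 = 9.05 × 0.27 / 0.008690 = 281.2 d
Total t = Σ t_i = 581.6 days = 1.592 years.

1.59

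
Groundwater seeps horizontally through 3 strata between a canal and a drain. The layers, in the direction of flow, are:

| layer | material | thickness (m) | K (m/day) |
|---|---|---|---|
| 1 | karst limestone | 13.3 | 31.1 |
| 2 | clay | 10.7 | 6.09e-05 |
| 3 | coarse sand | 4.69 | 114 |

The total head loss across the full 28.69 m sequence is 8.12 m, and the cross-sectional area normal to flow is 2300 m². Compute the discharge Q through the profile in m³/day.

0.106

Flow is perpendicular to layering, so the layers act in series and the equivalent K is the thickness-weighted harmonic mean.
Total thickness L = 13.3 + 10.7 + 4.69 = 28.69 m.
Σ(b_i/K_i) = 13.3/31.1 + 10.7/6.09e-05 + 4.69/114 = 1.757e+05 d.
K_eq = L / Σ(b_i/K_i) = 28.69 / 1.757e+05 = 0.0001633 m/day.
Q = K_eq · A · (Δh/L) = 0.0001633 × 2300 × (8.12/28.69) = 0.1063 m³/day.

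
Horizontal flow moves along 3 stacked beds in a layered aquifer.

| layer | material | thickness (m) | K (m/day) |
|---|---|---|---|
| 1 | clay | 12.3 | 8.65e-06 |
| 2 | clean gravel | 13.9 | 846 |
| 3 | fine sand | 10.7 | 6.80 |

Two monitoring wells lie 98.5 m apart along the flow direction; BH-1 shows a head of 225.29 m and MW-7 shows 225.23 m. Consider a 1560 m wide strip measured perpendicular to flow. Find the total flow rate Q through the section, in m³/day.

Flow is parallel to layering, so each bed carries its own Darcy discharge and the transmissivities add.
Σ(K_i·b_i) = 8.65e-06×12.3 + 846×13.9 + 6.80×10.7 = 11832 m²/day.
Hydraulic gradient i = (225.29 − 225.23) / 98.5 = 0.06 / 98.5 = 0.0006091.
Q = Σ(K_i·b_i) · W · i = 11832 × 1560 × 0.0006091 = 11244 m³/day.

11200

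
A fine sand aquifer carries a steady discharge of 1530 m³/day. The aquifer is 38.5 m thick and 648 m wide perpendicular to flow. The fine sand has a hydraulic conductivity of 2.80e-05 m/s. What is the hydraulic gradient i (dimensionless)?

Convert K: 2.80e-05 m/s × 86400 = 2.419 m/day.
Cross-sectional area A = 648 × 38.5 = 24948 m².
From Q = K·A·i, i = Q / (K·A) = 1530 / (2.419 × 24948) = 0.02535.

0.0254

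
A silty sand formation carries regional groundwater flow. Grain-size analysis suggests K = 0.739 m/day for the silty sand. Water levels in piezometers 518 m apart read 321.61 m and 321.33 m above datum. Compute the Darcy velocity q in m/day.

Hydraulic gradient i = (321.61 − 321.33) / 518 = 0.28 / 518 = 0.0005405.
Specific discharge q = K · i = 0.7390 × 0.0005405 = 0.0003995 m/day.

0.000399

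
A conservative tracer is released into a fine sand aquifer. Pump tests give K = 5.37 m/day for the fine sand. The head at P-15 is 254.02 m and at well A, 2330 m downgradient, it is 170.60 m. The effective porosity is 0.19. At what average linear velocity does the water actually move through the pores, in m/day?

Hydraulic gradient i = (254.02 − 170.60) / 2330 = 83.42 / 2330 = 0.03580.
Darcy flux q = K · i = 5.370 × 0.03580 = 0.1923 m/day.
Seepage velocity v = q / n_e = 0.1923 / 0.19 = 1.012 m/day.

1.01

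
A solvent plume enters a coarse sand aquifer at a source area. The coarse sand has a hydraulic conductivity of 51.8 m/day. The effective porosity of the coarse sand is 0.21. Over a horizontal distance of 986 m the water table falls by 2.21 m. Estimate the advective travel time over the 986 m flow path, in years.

Hydraulic gradient i = Δh / L = 2.21 / 986 = 0.002241.
Darcy flux q = K · i = 51.80 × 0.002241 = 0.1161 m/day.
Seepage velocity v = q / n_e = 0.1161 / 0.21 = 0.5529 m/day.
Travel time t = L / v = 986 / 0.5529 = 1783 days = 4.883 years.

4.88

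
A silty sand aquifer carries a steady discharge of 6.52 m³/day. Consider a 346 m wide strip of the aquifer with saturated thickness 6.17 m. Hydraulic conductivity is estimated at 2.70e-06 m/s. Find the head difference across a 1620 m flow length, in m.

Convert K: 2.70e-06 m/s × 86400 = 0.2333 m/day.
Cross-sectional area A = 346 × 6.17 = 2135 m².
From Q = K·A·i, i = Q / (K·A) = 6.52 / (0.2333 × 2135) = 0.01309.
Head loss Δh = i · L = 0.01309 × 1620 = 21.21 m.

21.2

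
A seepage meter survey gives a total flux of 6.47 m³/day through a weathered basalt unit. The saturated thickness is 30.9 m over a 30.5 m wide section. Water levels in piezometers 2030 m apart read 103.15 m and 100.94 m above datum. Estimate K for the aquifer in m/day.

6.31

Cross-sectional area A = 30.5 × 30.9 = 942.4 m².
Hydraulic gradient i = (103.15 − 100.94) / 2030 = 2.21 / 2030 = 0.001089.
From Q = K·A·i, K = Q / (A·i) = 6.47 / (942.4 × 0.001089) = 6.306 m/day.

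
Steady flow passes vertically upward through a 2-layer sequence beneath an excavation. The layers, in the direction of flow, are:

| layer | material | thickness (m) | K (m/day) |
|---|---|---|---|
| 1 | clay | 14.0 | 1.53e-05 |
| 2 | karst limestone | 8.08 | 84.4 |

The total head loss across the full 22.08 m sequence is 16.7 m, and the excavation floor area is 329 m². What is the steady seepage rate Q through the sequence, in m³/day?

Flow is perpendicular to layering, so the layers act in series and the equivalent K is the thickness-weighted harmonic mean.
Total thickness L = 14.0 + 8.08 = 22.08 m.
Σ(b_i/K_i) = 14.0/1.53e-05 + 8.08/84.4 = 9.150e+05 d.
K_eq = L / Σ(b_i/K_i) = 22.08 / 9.150e+05 = 2.413e-05 m/day.
Q = K_eq · A · (Δh/L) = 2.413e-05 × 329 × (16.7/22.08) = 0.006004 m³/day.

0.00600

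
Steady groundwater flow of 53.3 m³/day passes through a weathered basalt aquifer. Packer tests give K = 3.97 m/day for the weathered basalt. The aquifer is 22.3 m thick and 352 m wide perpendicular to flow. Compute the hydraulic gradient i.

Cross-sectional area A = 352 × 22.3 = 7850 m².
From Q = K·A·i, i = Q / (K·A) = 53.3 / (3.970 × 7850) = 0.001710.

0.00171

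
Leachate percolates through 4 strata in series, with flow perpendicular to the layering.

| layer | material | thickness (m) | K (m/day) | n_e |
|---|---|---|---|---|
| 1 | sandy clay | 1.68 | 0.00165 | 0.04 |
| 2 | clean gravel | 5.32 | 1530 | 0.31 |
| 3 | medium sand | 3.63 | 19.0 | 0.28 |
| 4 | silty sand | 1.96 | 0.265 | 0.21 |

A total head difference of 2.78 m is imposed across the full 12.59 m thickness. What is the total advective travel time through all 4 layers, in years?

3.18

With flow normal to the layers, continuity requires the same specific discharge q through every layer.
Σ(b_i/K_i) = 1.68/0.00165 + 5.32/1530 + 3.63/19.0 + 1.96/0.265 = 1026 d.
q = Δh / Σ(b_i/K_i) = 2.78 / 1026 = 0.002710 m/day.
In each layer the seepage velocity is v_i = q/n_i, so the layer transit time is t_i = b_i·n_i / q:
  layer 1 (sandy clay): t_1 = 1.68 × 0.04 / 0.002710 = 24.80 d
  layer 2 (clean gravel): t_2 = 5.32 × 0.31 / 0.002710 = 608.5 d
  layer 3 (medium sand): t_3 = 3.63 × 0.28 / 0.002710 = 375.0 d
  layer 4 (silty sand): t_4 = 1.96 × 0.21 / 0.002710 = 151.9 d
Total t = Σ t_i = 1160 days = 3.177 years.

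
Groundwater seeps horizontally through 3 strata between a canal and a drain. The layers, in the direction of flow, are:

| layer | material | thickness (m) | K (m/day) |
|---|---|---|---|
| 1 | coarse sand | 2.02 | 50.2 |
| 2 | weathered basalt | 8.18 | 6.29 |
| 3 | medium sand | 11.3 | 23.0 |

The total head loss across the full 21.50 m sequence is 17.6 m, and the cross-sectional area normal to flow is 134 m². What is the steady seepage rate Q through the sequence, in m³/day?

Flow is perpendicular to layering, so the layers act in series and the equivalent K is the thickness-weighted harmonic mean.
Total thickness L = 2.02 + 8.18 + 11.3 = 21.50 m.
Σ(b_i/K_i) = 2.02/50.2 + 8.18/6.29 + 11.3/23.0 = 1.832 d.
K_eq = L / Σ(b_i/K_i) = 21.50 / 1.832 = 11.74 m/day.
Q = K_eq · A · (Δh/L) = 11.74 × 134 × (17.6/21.50) = 1287 m³/day.

1290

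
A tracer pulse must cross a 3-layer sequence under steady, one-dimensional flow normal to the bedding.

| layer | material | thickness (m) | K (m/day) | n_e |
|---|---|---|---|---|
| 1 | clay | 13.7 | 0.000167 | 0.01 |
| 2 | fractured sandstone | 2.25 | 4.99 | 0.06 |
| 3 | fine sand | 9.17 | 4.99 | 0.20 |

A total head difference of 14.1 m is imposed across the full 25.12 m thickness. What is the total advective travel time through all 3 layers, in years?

33.5

With flow normal to the layers, continuity requires the same specific discharge q through every layer.
Σ(b_i/K_i) = 13.7/0.000167 + 2.25/4.99 + 9.17/4.99 = 82038 d.
q = Δh / Σ(b_i/K_i) = 14.1 / 82038 = 0.0001719 m/day.
In each layer the seepage velocity is v_i = q/n_i, so the layer transit time is t_i = b_i·n_i / q:
  layer 1 (clay): t_1 = 13.7 × 0.01 / 0.0001719 = 797.1 d
  layer 2 (fractured sandstone): t_2 = 2.25 × 0.06 / 0.0001719 = 785.5 d
  layer 3 (fine sand): t_3 = 9.17 × 0.20 / 0.0001719 = 10671 d
Total t = Σ t_i = 12253 days = 33.55 years.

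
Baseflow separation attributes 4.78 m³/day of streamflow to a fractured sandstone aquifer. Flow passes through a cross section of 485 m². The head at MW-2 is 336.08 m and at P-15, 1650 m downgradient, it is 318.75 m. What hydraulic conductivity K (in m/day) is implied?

0.938

Hydraulic gradient i = (336.08 − 318.75) / 1650 = 17.33 / 1650 = 0.01050.
From Q = K·A·i, K = Q / (A·i) = 4.78 / (485.0 × 0.01050) = 0.9384 m/day.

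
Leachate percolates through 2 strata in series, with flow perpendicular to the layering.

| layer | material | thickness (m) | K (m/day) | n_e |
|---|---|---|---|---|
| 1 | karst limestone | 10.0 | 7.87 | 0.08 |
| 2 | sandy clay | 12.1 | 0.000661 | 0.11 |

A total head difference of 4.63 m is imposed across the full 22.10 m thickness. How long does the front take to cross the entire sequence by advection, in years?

With flow normal to the layers, continuity requires the same specific discharge q through every layer.
Σ(b_i/K_i) = 10.0/7.87 + 12.1/0.000661 = 18307 d.
q = Δh / Σ(b_i/K_i) = 4.63 / 18307 = 0.0002529 m/day.
In each layer the seepage velocity is v_i = q/n_i, so the layer transit time is t_i = b_i·n_i / q:
  layer 1 (karst limestone): t_1 = 10.0 × 0.08 / 0.0002529 = 3163 d
  layer 2 (sandy clay): t_2 = 12.1 × 0.11 / 0.0002529 = 5263 d
Total t = Σ t_i = 8426 days = 23.07 years.

23.1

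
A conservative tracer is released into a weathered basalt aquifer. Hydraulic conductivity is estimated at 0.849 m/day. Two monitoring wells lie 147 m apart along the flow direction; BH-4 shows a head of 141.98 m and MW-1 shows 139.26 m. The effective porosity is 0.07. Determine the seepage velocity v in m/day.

Hydraulic gradient i = (141.98 − 139.26) / 147 = 2.72 / 147 = 0.01850.
Darcy flux q = K · i = 0.8490 × 0.01850 = 0.01571 m/day.
Seepage velocity v = q / n_e = 0.01571 / 0.07 = 0.2244 m/day.

0.224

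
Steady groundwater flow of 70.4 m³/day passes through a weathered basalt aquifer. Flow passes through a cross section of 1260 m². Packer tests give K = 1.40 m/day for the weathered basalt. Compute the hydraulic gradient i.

0.0399

From Q = K·A·i, i = Q / (K·A) = 70.4 / (1.400 × 1260) = 0.03991.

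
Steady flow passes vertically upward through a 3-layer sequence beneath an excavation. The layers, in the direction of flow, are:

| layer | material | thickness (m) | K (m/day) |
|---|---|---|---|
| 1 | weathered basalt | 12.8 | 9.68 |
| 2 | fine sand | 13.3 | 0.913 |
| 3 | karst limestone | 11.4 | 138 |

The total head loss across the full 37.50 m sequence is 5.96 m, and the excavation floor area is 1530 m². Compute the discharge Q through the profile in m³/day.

571

Flow is perpendicular to layering, so the layers act in series and the equivalent K is the thickness-weighted harmonic mean.
Total thickness L = 12.8 + 13.3 + 11.4 = 37.50 m.
Σ(b_i/K_i) = 12.8/9.68 + 13.3/0.913 + 11.4/138 = 15.97 d.
K_eq = L / Σ(b_i/K_i) = 37.50 / 15.97 = 2.348 m/day.
Q = K_eq · A · (Δh/L) = 2.348 × 1530 × (5.96/37.50) = 570.9 m³/day.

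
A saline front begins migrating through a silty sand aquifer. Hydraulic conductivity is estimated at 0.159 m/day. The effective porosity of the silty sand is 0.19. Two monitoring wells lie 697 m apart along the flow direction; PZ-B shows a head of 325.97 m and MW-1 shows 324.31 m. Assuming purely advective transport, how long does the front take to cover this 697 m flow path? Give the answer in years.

957

Hydraulic gradient i = (325.97 − 324.31) / 697 = 1.66 / 697 = 0.002382.
Darcy flux q = K · i = 0.1590 × 0.002382 = 0.0003787 m/day.
Seepage velocity v = q / n_e = 0.0003787 / 0.19 = 0.001993 m/day.
Travel time t = L / v = 697 / 0.001993 = 3.497e+05 days = 957.5 years.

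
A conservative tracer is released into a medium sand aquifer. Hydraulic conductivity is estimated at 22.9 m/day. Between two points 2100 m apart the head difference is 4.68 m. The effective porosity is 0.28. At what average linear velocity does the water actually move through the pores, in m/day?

0.182

Hydraulic gradient i = Δh / L = 4.68 / 2100 = 0.002229.
Darcy flux q = K · i = 22.90 × 0.002229 = 0.05103 m/day.
Seepage velocity v = q / n_e = 0.05103 / 0.28 = 0.1823 m/day.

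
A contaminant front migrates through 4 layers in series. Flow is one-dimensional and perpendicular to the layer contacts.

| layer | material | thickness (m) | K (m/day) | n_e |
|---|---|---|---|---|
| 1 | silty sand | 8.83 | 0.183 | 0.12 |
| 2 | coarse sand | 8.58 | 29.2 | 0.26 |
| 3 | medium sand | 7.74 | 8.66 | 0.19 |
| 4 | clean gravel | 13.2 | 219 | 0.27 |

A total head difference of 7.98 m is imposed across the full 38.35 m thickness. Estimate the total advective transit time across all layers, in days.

With flow normal to the layers, continuity requires the same specific discharge q through every layer.
Σ(b_i/K_i) = 8.83/0.183 + 8.58/29.2 + 7.74/8.66 + 13.2/219 = 49.50 d.
q = Δh / Σ(b_i/K_i) = 7.98 / 49.50 = 0.1612 m/day.
In each layer the seepage velocity is v_i = q/n_i, so the layer transit time is t_i = b_i·n_i / q:
  layer 1 (silty sand): t_1 = 8.83 × 0.12 / 0.1612 = 6.573 d
  layer 2 (coarse sand): t_2 = 8.58 × 0.26 / 0.1612 = 13.84 d
  layer 3 (medium sand): t_3 = 7.74 × 0.19 / 0.1612 = 9.122 d
  layer 4 (clean gravel): t_4 = 13.2 × 0.27 / 0.1612 = 22.11 d
Total t = Σ t_i = 51.64 days.

51.6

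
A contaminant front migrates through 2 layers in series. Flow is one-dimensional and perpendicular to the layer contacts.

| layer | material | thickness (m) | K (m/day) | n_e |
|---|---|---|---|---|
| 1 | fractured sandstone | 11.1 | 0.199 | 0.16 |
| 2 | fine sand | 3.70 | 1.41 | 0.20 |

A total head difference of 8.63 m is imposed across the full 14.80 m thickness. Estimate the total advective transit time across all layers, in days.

17.0

With flow normal to the layers, continuity requires the same specific discharge q through every layer.
Σ(b_i/K_i) = 11.1/0.199 + 3.70/1.41 = 58.40 d.
q = Δh / Σ(b_i/K_i) = 8.63 / 58.40 = 0.1478 m/day.
In each layer the seepage velocity is v_i = q/n_i, so the layer transit time is t_i = b_i·n_i / q:
  layer 1 (fractured sandstone): t_1 = 11.1 × 0.16 / 0.1478 = 12.02 d
  layer 2 (fine sand): t_2 = 3.70 × 0.20 / 0.1478 = 5.008 d
Total t = Σ t_i = 17.03 days.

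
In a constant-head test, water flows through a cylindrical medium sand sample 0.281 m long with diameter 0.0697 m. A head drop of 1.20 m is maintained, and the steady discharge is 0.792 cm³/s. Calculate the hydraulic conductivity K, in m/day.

Cross-sectional area A = π·(d/2)² = π × (0.0697/2)² = 0.003816 m².
Convert discharge: 0.792 cm³/s = 7.920e-07 m³/s.
Darcy's law rearranged: K = Q·L / (A·Δh) = 7.920e-07 × 0.281 / (0.003816 × 1.20) = 4.861e-05 m/s = 4.200 m/day.

4.20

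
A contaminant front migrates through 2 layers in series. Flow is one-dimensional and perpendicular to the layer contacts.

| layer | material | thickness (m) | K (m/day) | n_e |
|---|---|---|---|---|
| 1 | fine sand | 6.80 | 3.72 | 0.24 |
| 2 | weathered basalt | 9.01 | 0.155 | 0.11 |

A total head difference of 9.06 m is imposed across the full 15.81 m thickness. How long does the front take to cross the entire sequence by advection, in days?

17.4

With flow normal to the layers, continuity requires the same specific discharge q through every layer.
Σ(b_i/K_i) = 6.80/3.72 + 9.01/0.155 = 59.96 d.
q = Δh / Σ(b_i/K_i) = 9.06 / 59.96 = 0.1511 m/day.
In each layer the seepage velocity is v_i = q/n_i, so the layer transit time is t_i = b_i·n_i / q:
  layer 1 (fine sand): t_1 = 6.80 × 0.24 / 0.1511 = 10.80 d
  layer 2 (weathered basalt): t_2 = 9.01 × 0.11 / 0.1511 = 6.559 d
Total t = Σ t_i = 17.36 days.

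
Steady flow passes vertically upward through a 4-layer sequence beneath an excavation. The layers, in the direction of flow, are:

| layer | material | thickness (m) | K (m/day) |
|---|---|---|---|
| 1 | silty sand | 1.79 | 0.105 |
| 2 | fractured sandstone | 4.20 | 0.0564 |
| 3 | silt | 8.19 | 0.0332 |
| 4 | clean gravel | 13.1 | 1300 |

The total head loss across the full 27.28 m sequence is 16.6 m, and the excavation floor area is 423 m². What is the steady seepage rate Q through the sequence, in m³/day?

20.8

Flow is perpendicular to layering, so the layers act in series and the equivalent K is the thickness-weighted harmonic mean.
Total thickness L = 1.79 + 4.20 + 8.19 + 13.1 = 27.28 m.
Σ(b_i/K_i) = 1.79/0.105 + 4.20/0.0564 + 8.19/0.0332 + 13.1/1300 = 338.2 d.
K_eq = L / Σ(b_i/K_i) = 27.28 / 338.2 = 0.08066 m/day.
Q = K_eq · A · (Δh/L) = 0.08066 × 423 × (16.6/27.28) = 20.76 m³/day.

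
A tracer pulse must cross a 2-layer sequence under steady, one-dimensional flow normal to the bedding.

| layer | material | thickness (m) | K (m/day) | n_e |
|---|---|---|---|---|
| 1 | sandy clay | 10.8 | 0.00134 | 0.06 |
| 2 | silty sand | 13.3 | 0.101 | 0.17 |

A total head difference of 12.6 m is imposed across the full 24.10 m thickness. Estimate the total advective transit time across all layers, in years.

With flow normal to the layers, continuity requires the same specific discharge q through every layer.
Σ(b_i/K_i) = 10.8/0.00134 + 13.3/0.101 = 8191 d.
q = Δh / Σ(b_i/K_i) = 12.6 / 8191 = 0.001538 m/day.
In each layer the seepage velocity is v_i = q/n_i, so the layer transit time is t_i = b_i·n_i / q:
  layer 1 (sandy clay): t_1 = 10.8 × 0.06 / 0.001538 = 421.3 d
  layer 2 (silty sand): t_2 = 13.3 × 0.17 / 0.001538 = 1470 d
Total t = Σ t_i = 1891 days = 5.178 years.

5.18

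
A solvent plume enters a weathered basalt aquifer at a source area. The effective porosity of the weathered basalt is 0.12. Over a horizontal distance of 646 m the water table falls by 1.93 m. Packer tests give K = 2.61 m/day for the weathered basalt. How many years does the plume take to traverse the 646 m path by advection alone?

Hydraulic gradient i = Δh / L = 1.93 / 646 = 0.002988.
Darcy flux q = K · i = 2.610 × 0.002988 = 0.007798 m/day.
Seepage velocity v = q / n_e = 0.007798 / 0.12 = 0.06498 m/day.
Travel time t = L / v = 646 / 0.06498 = 9941 days = 27.22 years.

27.2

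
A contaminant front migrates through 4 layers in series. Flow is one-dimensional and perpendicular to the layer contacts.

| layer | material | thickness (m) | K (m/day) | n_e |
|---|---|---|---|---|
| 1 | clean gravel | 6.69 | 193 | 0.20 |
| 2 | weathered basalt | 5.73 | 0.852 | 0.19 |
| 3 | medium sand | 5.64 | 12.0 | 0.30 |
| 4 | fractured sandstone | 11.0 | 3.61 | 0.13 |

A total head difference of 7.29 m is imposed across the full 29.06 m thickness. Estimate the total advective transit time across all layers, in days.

With flow normal to the layers, continuity requires the same specific discharge q through every layer.
Σ(b_i/K_i) = 6.69/193 + 5.73/0.852 + 5.64/12.0 + 11.0/3.61 = 10.28 d.
q = Δh / Σ(b_i/K_i) = 7.29 / 10.28 = 0.7093 m/day.
In each layer the seepage velocity is v_i = q/n_i, so the layer transit time is t_i = b_i·n_i / q:
  layer 1 (clean gravel): t_1 = 6.69 × 0.20 / 0.7093 = 1.886 d
  layer 2 (weathered basalt): t_2 = 5.73 × 0.19 / 0.7093 = 1.535 d
  layer 3 (medium sand): t_3 = 5.64 × 0.30 / 0.7093 = 2.385 d
  layer 4 (fractured sandstone): t_4 = 11.0 × 0.13 / 0.7093 = 2.016 d
Total t = Σ t_i = 7.822 days.

7.82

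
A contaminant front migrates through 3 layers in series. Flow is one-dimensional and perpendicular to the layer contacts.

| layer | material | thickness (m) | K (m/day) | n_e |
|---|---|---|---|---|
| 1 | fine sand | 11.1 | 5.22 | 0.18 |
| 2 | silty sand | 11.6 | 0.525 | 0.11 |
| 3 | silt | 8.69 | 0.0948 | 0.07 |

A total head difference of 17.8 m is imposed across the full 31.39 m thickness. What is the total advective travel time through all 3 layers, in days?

25.3

With flow normal to the layers, continuity requires the same specific discharge q through every layer.
Σ(b_i/K_i) = 11.1/5.22 + 11.6/0.525 + 8.69/0.0948 = 115.9 d.
q = Δh / Σ(b_i/K_i) = 17.8 / 115.9 = 0.1536 m/day.
In each layer the seepage velocity is v_i = q/n_i, so the layer transit time is t_i = b_i·n_i / q:
  layer 1 (fine sand): t_1 = 11.1 × 0.18 / 0.1536 = 13.01 d
  layer 2 (silty sand): t_2 = 11.6 × 0.11 / 0.1536 = 8.308 d
  layer 3 (silt): t_3 = 8.69 × 0.07 / 0.1536 = 3.960 d
Total t = Σ t_i = 25.28 days.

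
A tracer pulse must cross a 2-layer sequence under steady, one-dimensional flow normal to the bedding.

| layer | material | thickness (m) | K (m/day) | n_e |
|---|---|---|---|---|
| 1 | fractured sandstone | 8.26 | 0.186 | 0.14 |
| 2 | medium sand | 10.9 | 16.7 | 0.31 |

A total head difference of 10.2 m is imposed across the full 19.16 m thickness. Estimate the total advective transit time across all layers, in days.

20.0

With flow normal to the layers, continuity requires the same specific discharge q through every layer.
Σ(b_i/K_i) = 8.26/0.186 + 10.9/16.7 = 45.06 d.
q = Δh / Σ(b_i/K_i) = 10.2 / 45.06 = 0.2264 m/day.
In each layer the seepage velocity is v_i = q/n_i, so the layer transit time is t_i = b_i·n_i / q:
  layer 1 (fractured sandstone): t_1 = 8.26 × 0.14 / 0.2264 = 5.109 d
  layer 2 (medium sand): t_2 = 10.9 × 0.31 / 0.2264 = 14.93 d
Total t = Σ t_i = 20.04 days.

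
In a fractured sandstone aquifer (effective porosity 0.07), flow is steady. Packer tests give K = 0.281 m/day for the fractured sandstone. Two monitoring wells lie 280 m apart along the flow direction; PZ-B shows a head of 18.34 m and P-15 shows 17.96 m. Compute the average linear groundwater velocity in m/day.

Hydraulic gradient i = (18.34 − 17.96) / 280 = 0.38 / 280 = 0.001357.
Darcy flux q = K · i = 0.2810 × 0.001357 = 0.0003814 m/day.
Seepage velocity v = q / n_e = 0.0003814 / 0.07 = 0.005448 m/day.

0.00545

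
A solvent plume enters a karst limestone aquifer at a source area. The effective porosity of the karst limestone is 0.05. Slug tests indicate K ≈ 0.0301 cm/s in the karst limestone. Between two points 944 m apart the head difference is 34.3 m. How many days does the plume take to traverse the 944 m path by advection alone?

Convert K: 0.0301 cm/s × 864 = 26.01 m/day.
Hydraulic gradient i = Δh / L = 34.3 / 944 = 0.03633.
Darcy flux q = K · i = 26.01 × 0.03633 = 0.9449 m/day.
Seepage velocity v = q / n_e = 0.9449 / 0.05 = 18.90 m/day.
Travel time t = L / v = 944 / 18.90 = 49.95 days.

50.0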